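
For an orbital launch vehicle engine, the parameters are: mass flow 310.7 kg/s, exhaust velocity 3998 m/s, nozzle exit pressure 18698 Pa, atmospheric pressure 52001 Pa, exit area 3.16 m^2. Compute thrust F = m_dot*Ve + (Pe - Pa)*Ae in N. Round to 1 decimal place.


Step 1: Momentum thrust = m_dot * Ve = 310.7 * 3998 = 1242178.6 N
Step 2: Pressure thrust = (Pe - Pa) * Ae = (18698 - 52001) * 3.16 = -105237.48 N
Step 3: Total thrust F = 1242178.6 + -105237.48 = 1136941.1 N

1136941.1


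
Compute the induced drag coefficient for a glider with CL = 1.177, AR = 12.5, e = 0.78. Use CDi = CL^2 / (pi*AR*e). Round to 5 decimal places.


Step 1: CL^2 = 1.177^2 = 1.385329
Step 2: pi * AR * e = 3.14159 * 12.5 * 0.78 = 30.630528
Step 3: CDi = 1.385329 / 30.630528 = 0.04523

0.04523


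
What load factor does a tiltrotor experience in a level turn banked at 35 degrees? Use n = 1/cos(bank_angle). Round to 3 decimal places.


Step 1: Convert 35 degrees to radians = 0.610865
Step 2: cos(35 deg) = 0.819152
Step 3: n = 1 / 0.819152 = 1.221

1.221


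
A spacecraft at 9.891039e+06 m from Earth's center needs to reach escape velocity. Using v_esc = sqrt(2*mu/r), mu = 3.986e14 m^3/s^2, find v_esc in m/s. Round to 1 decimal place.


Step 1: 2*mu/r = 2 * 3.986e14 / 9.891039e+06 = 80598206.1136
Step 2: v_esc = sqrt(80598206.1136) = 8977.7 m/s

8977.7


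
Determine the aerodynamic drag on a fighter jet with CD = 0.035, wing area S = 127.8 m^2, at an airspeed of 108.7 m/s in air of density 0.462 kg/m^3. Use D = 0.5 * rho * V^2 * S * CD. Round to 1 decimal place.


Step 1: Dynamic pressure q = 0.5 * 0.462 * 108.7^2 = 2729.4244 Pa
Step 2: Drag D = q * S * CD = 2729.4244 * 127.8 * 0.035
Step 3: D = 12208.7 N

12208.7


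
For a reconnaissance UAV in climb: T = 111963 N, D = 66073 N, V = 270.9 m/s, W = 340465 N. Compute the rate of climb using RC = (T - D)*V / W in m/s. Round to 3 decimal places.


Step 1: Excess thrust = T - D = 111963 - 66073 = 45890 N
Step 2: Excess power = 45890 * 270.9 = 12431601.0 W
Step 3: RC = 12431601.0 / 340465 = 36.514 m/s

36.514


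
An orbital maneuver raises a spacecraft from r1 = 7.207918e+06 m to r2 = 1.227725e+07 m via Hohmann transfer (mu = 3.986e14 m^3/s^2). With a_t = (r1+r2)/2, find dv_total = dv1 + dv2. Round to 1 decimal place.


Step 1: Transfer semi-major axis a_t = (7.207918e+06 + 1.227725e+07) / 2 = 9.742584e+06 m
Step 2: v1 (circular at r1) = sqrt(mu/r1) = 7436.42 m/s
Step 3: v_t1 = sqrt(mu*(2/r1 - 1/a_t)) = 8347.9 m/s
Step 4: dv1 = |8347.9 - 7436.42| = 911.48 m/s
Step 5: v2 (circular at r2) = 5697.94 m/s, v_t2 = 4901.01 m/s
Step 6: dv2 = |5697.94 - 4901.01| = 796.93 m/s
Step 7: Total delta-v = 911.48 + 796.93 = 1708.4 m/s

1708.4


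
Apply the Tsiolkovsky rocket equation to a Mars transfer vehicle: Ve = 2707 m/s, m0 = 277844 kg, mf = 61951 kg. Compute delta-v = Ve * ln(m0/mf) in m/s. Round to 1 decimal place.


Step 1: Mass ratio m0/mf = 277844 / 61951 = 4.484899
Step 2: ln(4.484899) = 1.500716
Step 3: delta-v = 2707 * 1.500716 = 4062.4 m/s

4062.4


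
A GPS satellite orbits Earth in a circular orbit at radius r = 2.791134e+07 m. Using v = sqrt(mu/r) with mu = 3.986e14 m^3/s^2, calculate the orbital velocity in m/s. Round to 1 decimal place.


Step 1: mu / r = 3.986e14 / 2.791134e+07 = 14280933.8427
Step 2: v = sqrt(14280933.8427) = 3779.0 m/s

3779.0


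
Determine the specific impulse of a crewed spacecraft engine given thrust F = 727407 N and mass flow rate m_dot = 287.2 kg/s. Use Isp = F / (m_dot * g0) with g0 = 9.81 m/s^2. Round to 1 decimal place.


Step 1: m_dot * g0 = 287.2 * 9.81 = 2817.43
Step 2: Isp = 727407 / 2817.43 = 258.2 s

258.2


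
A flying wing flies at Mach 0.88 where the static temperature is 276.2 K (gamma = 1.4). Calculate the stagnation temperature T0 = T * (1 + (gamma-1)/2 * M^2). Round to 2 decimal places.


Step 1: (gamma-1)/2 = 0.2
Step 2: M^2 = 0.7744
Step 3: 1 + 0.2 * 0.7744 = 1.15488
Step 4: T0 = 276.2 * 1.15488 = 318.98 K

318.98


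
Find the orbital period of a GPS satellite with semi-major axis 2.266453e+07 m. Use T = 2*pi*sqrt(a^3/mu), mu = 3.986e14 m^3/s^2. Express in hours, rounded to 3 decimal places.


Step 1: a^3 / mu = 1.164234e+22 / 3.986e14 = 2.920807e+07
Step 2: sqrt(2.920807e+07) = 5404.4491 s
Step 3: T = 2*pi * 5404.4491 = 33957.16 s
Step 4: T in hours = 33957.16 / 3600 = 9.433 hours

9.433


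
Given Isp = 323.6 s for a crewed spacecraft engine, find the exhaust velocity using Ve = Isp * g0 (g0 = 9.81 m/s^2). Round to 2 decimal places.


Step 1: Ve = Isp * g0 = 323.6 * 9.81
Step 2: Ve = 3174.52 m/s

3174.52


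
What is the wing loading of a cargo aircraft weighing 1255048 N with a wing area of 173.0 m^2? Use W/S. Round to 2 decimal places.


Step 1: Wing loading = W / S = 1255048 / 173.0
Step 2: Wing loading = 7254.61 N/m^2

7254.61


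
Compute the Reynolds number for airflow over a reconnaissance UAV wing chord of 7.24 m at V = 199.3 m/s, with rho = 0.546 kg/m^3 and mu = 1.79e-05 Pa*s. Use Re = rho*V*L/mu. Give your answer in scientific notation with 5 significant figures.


Step 1: Numerator = rho * V * L = 0.546 * 199.3 * 7.24 = 787.840872
Step 2: Re = 787.840872 / 1.79e-05
Step 3: Re = 4.4013e+07

4.4013e+07


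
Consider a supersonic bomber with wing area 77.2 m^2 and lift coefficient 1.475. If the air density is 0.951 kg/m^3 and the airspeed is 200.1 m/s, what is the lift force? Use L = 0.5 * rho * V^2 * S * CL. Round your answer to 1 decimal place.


Step 1: Calculate dynamic pressure q = 0.5 * 0.951 * 200.1^2 = 0.5 * 0.951 * 40040.01 = 19039.0248 Pa
Step 2: Multiply by wing area and lift coefficient: L = 19039.0248 * 77.2 * 1.475
Step 3: L = 1469812.7111 * 1.475 = 2167973.7 N

2167973.7


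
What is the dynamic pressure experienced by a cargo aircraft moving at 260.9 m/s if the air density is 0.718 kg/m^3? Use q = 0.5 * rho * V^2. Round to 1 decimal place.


Step 1: V^2 = 260.9^2 = 68068.81
Step 2: q = 0.5 * 0.718 * 68068.81
Step 3: q = 24436.7 Pa

24436.7


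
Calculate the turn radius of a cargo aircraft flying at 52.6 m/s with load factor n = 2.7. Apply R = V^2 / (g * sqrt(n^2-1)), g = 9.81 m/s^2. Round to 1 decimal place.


Step 1: V^2 = 52.6^2 = 2766.76
Step 2: n^2 - 1 = 2.7^2 - 1 = 6.29
Step 3: sqrt(6.29) = 2.507987
Step 4: R = 2766.76 / (9.81 * 2.507987) = 112.5 m

112.5


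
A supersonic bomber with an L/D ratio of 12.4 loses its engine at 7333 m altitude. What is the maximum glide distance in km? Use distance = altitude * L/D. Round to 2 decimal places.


Step 1: Glide distance = altitude * L/D = 7333 * 12.4 = 90929.2 m
Step 2: Convert to km: 90929.2 / 1000 = 90.93 km

90.93


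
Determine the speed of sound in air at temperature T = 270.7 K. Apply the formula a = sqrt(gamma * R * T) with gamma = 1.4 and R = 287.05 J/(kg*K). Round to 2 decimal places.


Step 1: gamma * R * T = 1.4 * 287.05 * 270.7 = 108786.209
Step 2: a = sqrt(108786.209) = 329.83 m/s

329.83


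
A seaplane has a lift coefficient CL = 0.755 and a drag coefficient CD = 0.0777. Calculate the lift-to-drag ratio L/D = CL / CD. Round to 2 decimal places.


Step 1: L/D = CL / CD = 0.755 / 0.0777
Step 2: L/D = 9.72

9.72


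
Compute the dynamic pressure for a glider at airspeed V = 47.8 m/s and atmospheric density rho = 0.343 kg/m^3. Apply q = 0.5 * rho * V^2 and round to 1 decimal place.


Step 1: V^2 = 47.8^2 = 2284.84
Step 2: q = 0.5 * 0.343 * 2284.84
Step 3: q = 391.9 Pa

391.9


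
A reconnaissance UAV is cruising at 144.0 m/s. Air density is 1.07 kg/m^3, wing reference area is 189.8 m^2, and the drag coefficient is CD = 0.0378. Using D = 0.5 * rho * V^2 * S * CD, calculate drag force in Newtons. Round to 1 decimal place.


Step 1: Dynamic pressure q = 0.5 * 1.07 * 144.0^2 = 11093.76 Pa
Step 2: Drag D = q * S * CD = 11093.76 * 189.8 * 0.0378
Step 3: D = 79591.5 N

79591.5


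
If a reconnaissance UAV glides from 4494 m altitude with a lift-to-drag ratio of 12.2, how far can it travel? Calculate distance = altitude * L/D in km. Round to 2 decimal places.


Step 1: Glide distance = altitude * L/D = 4494 * 12.2 = 54826.8 m
Step 2: Convert to km: 54826.8 / 1000 = 54.83 km

54.83


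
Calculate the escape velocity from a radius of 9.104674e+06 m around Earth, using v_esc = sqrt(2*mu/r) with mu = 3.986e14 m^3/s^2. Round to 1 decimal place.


Step 1: 2*mu/r = 2 * 3.986e14 / 9.104674e+06 = 87559422.7756
Step 2: v_esc = sqrt(87559422.7756) = 9357.3 m/s

9357.3


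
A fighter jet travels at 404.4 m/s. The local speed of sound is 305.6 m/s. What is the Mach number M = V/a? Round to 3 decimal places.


Step 1: M = V / a = 404.4 / 305.6
Step 2: M = 1.323

1.323


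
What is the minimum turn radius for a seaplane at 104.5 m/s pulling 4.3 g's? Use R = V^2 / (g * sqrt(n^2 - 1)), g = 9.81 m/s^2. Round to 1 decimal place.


Step 1: V^2 = 104.5^2 = 10920.25
Step 2: n^2 - 1 = 4.3^2 - 1 = 17.49
Step 3: sqrt(17.49) = 4.182105
Step 4: R = 10920.25 / (9.81 * 4.182105) = 266.2 m

266.2


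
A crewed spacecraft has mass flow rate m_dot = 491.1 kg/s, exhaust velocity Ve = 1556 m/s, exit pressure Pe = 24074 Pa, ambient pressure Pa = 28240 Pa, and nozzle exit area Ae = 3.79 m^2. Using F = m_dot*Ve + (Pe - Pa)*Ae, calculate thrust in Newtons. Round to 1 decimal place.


Step 1: Momentum thrust = m_dot * Ve = 491.1 * 1556 = 764151.6 N
Step 2: Pressure thrust = (Pe - Pa) * Ae = (24074 - 28240) * 3.79 = -15789.14 N
Step 3: Total thrust F = 764151.6 + -15789.14 = 748362.5 N

748362.5


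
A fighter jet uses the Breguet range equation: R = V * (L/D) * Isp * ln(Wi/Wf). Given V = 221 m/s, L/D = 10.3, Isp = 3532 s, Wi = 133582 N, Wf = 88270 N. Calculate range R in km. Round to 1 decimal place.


Step 1: Coefficient = V * (L/D) * Isp = 221 * 10.3 * 3532 = 8039891.6 m
Step 2: Wi/Wf = 133582 / 88270 = 1.513334
Step 3: ln(1.513334) = 0.414315
Step 4: R = 8039891.6 * 0.414315 = 3331049.5 m = 3331.0 km

3331.0


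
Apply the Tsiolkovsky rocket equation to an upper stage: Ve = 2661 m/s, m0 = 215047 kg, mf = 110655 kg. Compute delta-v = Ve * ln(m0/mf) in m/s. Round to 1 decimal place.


Step 1: Mass ratio m0/mf = 215047 / 110655 = 1.943401
Step 2: ln(1.943401) = 0.664439
Step 3: delta-v = 2661 * 0.664439 = 1768.1 m/s

1768.1


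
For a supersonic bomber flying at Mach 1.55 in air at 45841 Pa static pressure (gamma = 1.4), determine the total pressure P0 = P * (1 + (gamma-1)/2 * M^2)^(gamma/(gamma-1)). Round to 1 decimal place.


Step 1: (gamma-1)/2 * M^2 = 0.2 * 2.4025 = 0.4805
Step 2: 1 + 0.4805 = 1.4805
Step 3: Exponent gamma/(gamma-1) = 3.5
Step 4: P0 = 45841 * 1.4805^3.5 = 181002.1 Pa

181002.1


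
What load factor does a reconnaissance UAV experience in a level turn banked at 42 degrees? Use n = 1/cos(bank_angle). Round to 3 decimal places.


Step 1: Convert 42 degrees to radians = 0.733038
Step 2: cos(42 deg) = 0.743145
Step 3: n = 1 / 0.743145 = 1.346

1.346


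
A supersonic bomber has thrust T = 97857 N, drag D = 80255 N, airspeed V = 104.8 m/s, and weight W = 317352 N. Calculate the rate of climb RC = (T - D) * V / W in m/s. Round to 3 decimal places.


Step 1: Excess thrust = T - D = 97857 - 80255 = 17602 N
Step 2: Excess power = 17602 * 104.8 = 1844689.6 W
Step 3: RC = 1844689.6 / 317352 = 5.813 m/s

5.813


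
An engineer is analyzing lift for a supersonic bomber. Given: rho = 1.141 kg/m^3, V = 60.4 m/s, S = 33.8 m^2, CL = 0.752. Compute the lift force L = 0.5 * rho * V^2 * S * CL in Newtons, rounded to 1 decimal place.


Step 1: Calculate dynamic pressure q = 0.5 * 1.141 * 60.4^2 = 0.5 * 1.141 * 3648.16 = 2081.2753 Pa
Step 2: Multiply by wing area and lift coefficient: L = 2081.2753 * 33.8 * 0.752
Step 3: L = 70347.1045 * 0.752 = 52901.0 N

52901.0


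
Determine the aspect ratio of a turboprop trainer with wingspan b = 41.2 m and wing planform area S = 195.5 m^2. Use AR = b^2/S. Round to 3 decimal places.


Step 1: b^2 = 41.2^2 = 1697.44
Step 2: AR = 1697.44 / 195.5 = 8.683

8.683


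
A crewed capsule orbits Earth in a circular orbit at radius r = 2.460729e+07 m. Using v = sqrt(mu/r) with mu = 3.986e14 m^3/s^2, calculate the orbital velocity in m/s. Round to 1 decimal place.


Step 1: mu / r = 3.986e14 / 2.460729e+07 = 16198451.7596
Step 2: v = sqrt(16198451.7596) = 4024.7 m/s

4024.7


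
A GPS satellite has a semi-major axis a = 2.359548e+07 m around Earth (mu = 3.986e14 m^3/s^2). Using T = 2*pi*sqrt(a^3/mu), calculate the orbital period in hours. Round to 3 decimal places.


Step 1: a^3 / mu = 1.313671e+22 / 3.986e14 = 3.295711e+07
Step 2: sqrt(3.295711e+07) = 5740.8286 s
Step 3: T = 2*pi * 5740.8286 = 36070.69 s
Step 4: T in hours = 36070.69 / 3600 = 10.020 hours

10.020


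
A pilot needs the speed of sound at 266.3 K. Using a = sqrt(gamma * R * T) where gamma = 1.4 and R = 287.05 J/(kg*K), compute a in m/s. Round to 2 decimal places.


Step 1: gamma * R * T = 1.4 * 287.05 * 266.3 = 107017.981
Step 2: a = sqrt(107017.981) = 327.14 m/s

327.14


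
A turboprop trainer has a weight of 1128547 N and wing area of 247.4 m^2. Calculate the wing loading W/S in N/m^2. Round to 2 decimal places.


Step 1: Wing loading = W / S = 1128547 / 247.4
Step 2: Wing loading = 4561.63 N/m^2

4561.63


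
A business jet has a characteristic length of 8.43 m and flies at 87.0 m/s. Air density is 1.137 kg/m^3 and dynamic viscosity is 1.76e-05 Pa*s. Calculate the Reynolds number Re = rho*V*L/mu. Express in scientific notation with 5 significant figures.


Step 1: Numerator = rho * V * L = 1.137 * 87.0 * 8.43 = 833.88717
Step 2: Re = 833.88717 / 1.76e-05
Step 3: Re = 4.7380e+07

4.7380e+07


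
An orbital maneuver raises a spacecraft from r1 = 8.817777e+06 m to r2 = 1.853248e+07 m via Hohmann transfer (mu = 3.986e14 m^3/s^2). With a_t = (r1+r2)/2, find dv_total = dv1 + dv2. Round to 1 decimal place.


Step 1: Transfer semi-major axis a_t = (8.817777e+06 + 1.853248e+07) / 2 = 1.367513e+07 m
Step 2: v1 (circular at r1) = sqrt(mu/r1) = 6723.4 m/s
Step 3: v_t1 = sqrt(mu*(2/r1 - 1/a_t)) = 7826.91 m/s
Step 4: dv1 = |7826.91 - 6723.4| = 1103.5 m/s
Step 5: v2 (circular at r2) = 4637.69 m/s, v_t2 = 3724.05 m/s
Step 6: dv2 = |4637.69 - 3724.05| = 913.64 m/s
Step 7: Total delta-v = 1103.5 + 913.64 = 2017.1 m/s

2017.1


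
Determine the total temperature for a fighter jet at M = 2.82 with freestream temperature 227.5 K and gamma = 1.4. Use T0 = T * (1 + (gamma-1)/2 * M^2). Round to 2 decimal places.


Step 1: (gamma-1)/2 = 0.2
Step 2: M^2 = 7.9524
Step 3: 1 + 0.2 * 7.9524 = 2.59048
Step 4: T0 = 227.5 * 2.59048 = 589.33 K

589.33


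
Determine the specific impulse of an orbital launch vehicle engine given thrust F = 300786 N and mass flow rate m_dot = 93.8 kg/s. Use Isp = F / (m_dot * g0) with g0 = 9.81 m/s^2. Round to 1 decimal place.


Step 1: m_dot * g0 = 93.8 * 9.81 = 920.18
Step 2: Isp = 300786 / 920.18 = 326.9 s

326.9


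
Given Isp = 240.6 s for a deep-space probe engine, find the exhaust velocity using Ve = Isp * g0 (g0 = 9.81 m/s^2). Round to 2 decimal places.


Step 1: Ve = Isp * g0 = 240.6 * 9.81
Step 2: Ve = 2360.29 m/s

2360.29


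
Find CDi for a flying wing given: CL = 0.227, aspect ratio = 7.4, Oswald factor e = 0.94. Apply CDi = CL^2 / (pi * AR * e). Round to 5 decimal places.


Step 1: CL^2 = 0.227^2 = 0.051529
Step 2: pi * AR * e = 3.14159 * 7.4 * 0.94 = 21.852918
Step 3: CDi = 0.051529 / 21.852918 = 0.00236

0.00236


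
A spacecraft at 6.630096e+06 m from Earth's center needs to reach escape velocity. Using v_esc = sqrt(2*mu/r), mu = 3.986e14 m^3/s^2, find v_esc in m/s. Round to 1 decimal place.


Step 1: 2*mu/r = 2 * 3.986e14 / 6.630096e+06 = 120239586.2745
Step 2: v_esc = sqrt(120239586.2745) = 10965.4 m/s

10965.4


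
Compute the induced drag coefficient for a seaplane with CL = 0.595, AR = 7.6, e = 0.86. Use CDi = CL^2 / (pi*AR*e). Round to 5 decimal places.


Step 1: CL^2 = 0.595^2 = 0.354025
Step 2: pi * AR * e = 3.14159 * 7.6 * 0.86 = 20.53345
Step 3: CDi = 0.354025 / 20.53345 = 0.01724

0.01724


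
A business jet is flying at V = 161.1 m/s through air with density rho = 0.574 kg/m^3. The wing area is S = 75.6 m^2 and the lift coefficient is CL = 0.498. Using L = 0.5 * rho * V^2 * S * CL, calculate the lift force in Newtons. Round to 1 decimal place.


Step 1: Calculate dynamic pressure q = 0.5 * 0.574 * 161.1^2 = 0.5 * 0.574 * 25953.21 = 7448.5713 Pa
Step 2: Multiply by wing area and lift coefficient: L = 7448.5713 * 75.6 * 0.498
Step 3: L = 563111.988 * 0.498 = 280429.8 N

280429.8


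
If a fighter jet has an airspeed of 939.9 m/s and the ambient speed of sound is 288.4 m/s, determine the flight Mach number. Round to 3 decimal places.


Step 1: M = V / a = 939.9 / 288.4
Step 2: M = 3.259

3.259


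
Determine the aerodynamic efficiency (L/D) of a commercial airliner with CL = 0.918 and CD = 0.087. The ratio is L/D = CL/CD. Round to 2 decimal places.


Step 1: L/D = CL / CD = 0.918 / 0.087
Step 2: L/D = 10.55

10.55


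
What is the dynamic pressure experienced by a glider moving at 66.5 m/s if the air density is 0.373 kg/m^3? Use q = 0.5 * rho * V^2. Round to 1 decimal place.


Step 1: V^2 = 66.5^2 = 4422.25
Step 2: q = 0.5 * 0.373 * 4422.25
Step 3: q = 824.7 Pa

824.7


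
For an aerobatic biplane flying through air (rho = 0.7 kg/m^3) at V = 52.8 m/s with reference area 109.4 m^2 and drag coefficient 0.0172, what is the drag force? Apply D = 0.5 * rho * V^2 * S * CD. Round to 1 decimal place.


Step 1: Dynamic pressure q = 0.5 * 0.7 * 52.8^2 = 975.744 Pa
Step 2: Drag D = q * S * CD = 975.744 * 109.4 * 0.0172
Step 3: D = 1836.0 N

1836.0


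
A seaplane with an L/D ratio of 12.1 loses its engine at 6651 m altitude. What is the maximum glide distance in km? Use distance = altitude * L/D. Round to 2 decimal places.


Step 1: Glide distance = altitude * L/D = 6651 * 12.1 = 80477.1 m
Step 2: Convert to km: 80477.1 / 1000 = 80.48 km

80.48


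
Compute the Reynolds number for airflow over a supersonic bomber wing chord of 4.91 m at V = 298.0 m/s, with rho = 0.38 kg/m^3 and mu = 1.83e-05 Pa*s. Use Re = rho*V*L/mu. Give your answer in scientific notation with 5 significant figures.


Step 1: Numerator = rho * V * L = 0.38 * 298.0 * 4.91 = 556.0084
Step 2: Re = 556.0084 / 1.83e-05
Step 3: Re = 3.0383e+07

3.0383e+07


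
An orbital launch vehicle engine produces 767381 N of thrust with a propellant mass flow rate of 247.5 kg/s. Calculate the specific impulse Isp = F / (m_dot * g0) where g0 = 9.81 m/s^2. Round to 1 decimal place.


Step 1: m_dot * g0 = 247.5 * 9.81 = 2427.97
Step 2: Isp = 767381 / 2427.97 = 316.1 s

316.1


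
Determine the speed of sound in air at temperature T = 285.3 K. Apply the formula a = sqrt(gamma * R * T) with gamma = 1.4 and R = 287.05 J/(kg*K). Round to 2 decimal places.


Step 1: gamma * R * T = 1.4 * 287.05 * 285.3 = 114653.511
Step 2: a = sqrt(114653.511) = 338.61 m/s

338.61


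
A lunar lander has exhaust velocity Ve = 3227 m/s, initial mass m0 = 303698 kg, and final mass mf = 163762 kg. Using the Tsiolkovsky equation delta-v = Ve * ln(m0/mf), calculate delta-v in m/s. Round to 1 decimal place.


Step 1: Mass ratio m0/mf = 303698 / 163762 = 1.854508
Step 2: ln(1.854508) = 0.61762
Step 3: delta-v = 3227 * 0.61762 = 1993.1 m/s

1993.1


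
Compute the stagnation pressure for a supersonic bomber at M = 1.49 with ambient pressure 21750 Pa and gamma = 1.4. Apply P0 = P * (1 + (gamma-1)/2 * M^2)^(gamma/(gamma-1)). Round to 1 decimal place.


Step 1: (gamma-1)/2 * M^2 = 0.2 * 2.2201 = 0.44402
Step 2: 1 + 0.44402 = 1.44402
Step 3: Exponent gamma/(gamma-1) = 3.5
Step 4: P0 = 21750 * 1.44402^3.5 = 78698.3 Pa

78698.3


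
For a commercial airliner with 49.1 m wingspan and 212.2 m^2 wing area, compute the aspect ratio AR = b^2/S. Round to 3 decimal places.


Step 1: b^2 = 49.1^2 = 2410.81
Step 2: AR = 2410.81 / 212.2 = 11.361

11.361


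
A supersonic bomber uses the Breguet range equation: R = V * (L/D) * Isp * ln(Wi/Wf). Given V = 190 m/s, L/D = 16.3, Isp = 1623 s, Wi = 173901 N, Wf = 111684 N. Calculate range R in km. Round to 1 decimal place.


Step 1: Coefficient = V * (L/D) * Isp = 190 * 16.3 * 1623 = 5026431.0 m
Step 2: Wi/Wf = 173901 / 111684 = 1.557081
Step 3: ln(1.557081) = 0.442813
Step 4: R = 5026431.0 * 0.442813 = 2225767.6 m = 2225.8 km

2225.8


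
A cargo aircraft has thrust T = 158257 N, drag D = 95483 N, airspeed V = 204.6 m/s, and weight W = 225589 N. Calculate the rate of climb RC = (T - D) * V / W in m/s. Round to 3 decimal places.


Step 1: Excess thrust = T - D = 158257 - 95483 = 62774 N
Step 2: Excess power = 62774 * 204.6 = 12843560.4 W
Step 3: RC = 12843560.4 / 225589 = 56.933 m/s

56.933


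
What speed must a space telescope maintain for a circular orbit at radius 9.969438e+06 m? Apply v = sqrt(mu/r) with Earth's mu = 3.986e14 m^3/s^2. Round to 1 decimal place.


Step 1: mu / r = 3.986e14 / 9.969438e+06 = 39982193.58
Step 2: v = sqrt(39982193.58) = 6323.1 m/s

6323.1


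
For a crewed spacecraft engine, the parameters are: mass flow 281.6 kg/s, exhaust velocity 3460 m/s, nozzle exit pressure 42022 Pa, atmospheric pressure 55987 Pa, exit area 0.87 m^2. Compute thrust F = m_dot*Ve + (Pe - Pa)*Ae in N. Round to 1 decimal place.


Step 1: Momentum thrust = m_dot * Ve = 281.6 * 3460 = 974336.0 N
Step 2: Pressure thrust = (Pe - Pa) * Ae = (42022 - 55987) * 0.87 = -12149.55 N
Step 3: Total thrust F = 974336.0 + -12149.55 = 962186.5 N

962186.5


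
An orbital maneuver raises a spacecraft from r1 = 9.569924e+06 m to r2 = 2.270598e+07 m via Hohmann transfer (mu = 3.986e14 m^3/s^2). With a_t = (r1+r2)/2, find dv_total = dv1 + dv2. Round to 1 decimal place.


Step 1: Transfer semi-major axis a_t = (9.569924e+06 + 2.270598e+07) / 2 = 1.613795e+07 m
Step 2: v1 (circular at r1) = sqrt(mu/r1) = 6453.78 m/s
Step 3: v_t1 = sqrt(mu*(2/r1 - 1/a_t)) = 7655.27 m/s
Step 4: dv1 = |7655.27 - 6453.78| = 1201.48 m/s
Step 5: v2 (circular at r2) = 4189.85 m/s, v_t2 = 3226.48 m/s
Step 6: dv2 = |4189.85 - 3226.48| = 963.37 m/s
Step 7: Total delta-v = 1201.48 + 963.37 = 2164.9 m/s

2164.9


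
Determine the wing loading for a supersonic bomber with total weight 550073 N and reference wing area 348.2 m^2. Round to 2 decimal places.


Step 1: Wing loading = W / S = 550073 / 348.2
Step 2: Wing loading = 1579.76 N/m^2

1579.76


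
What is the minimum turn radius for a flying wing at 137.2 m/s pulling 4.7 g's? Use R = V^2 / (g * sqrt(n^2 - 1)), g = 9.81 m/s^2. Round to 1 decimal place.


Step 1: V^2 = 137.2^2 = 18823.84
Step 2: n^2 - 1 = 4.7^2 - 1 = 21.09
Step 3: sqrt(21.09) = 4.592385
Step 4: R = 18823.84 / (9.81 * 4.592385) = 417.8 m

417.8


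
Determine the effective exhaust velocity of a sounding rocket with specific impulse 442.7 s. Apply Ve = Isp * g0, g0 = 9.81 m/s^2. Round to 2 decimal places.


Step 1: Ve = Isp * g0 = 442.7 * 9.81
Step 2: Ve = 4342.89 m/s

4342.89


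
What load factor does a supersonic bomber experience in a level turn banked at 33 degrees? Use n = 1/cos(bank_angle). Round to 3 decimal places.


Step 1: Convert 33 degrees to radians = 0.575959
Step 2: cos(33 deg) = 0.838671
Step 3: n = 1 / 0.838671 = 1.192

1.192


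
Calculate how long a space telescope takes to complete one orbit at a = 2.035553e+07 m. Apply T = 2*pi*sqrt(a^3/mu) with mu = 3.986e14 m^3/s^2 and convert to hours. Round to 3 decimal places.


Step 1: a^3 / mu = 8.434265e+21 / 3.986e14 = 2.115972e+07
Step 2: sqrt(2.115972e+07) = 4599.9697 s
Step 3: T = 2*pi * 4599.9697 = 28902.46 s
Step 4: T in hours = 28902.46 / 3600 = 8.028 hours

8.028


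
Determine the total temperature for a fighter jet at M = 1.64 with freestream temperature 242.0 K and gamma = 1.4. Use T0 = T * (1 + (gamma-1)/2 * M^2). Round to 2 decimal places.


Step 1: (gamma-1)/2 = 0.2
Step 2: M^2 = 2.6896
Step 3: 1 + 0.2 * 2.6896 = 1.53792
Step 4: T0 = 242.0 * 1.53792 = 372.18 K

372.18


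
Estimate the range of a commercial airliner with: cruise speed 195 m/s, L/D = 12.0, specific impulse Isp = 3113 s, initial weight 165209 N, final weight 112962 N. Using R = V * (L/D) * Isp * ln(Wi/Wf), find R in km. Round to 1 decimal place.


Step 1: Coefficient = V * (L/D) * Isp = 195 * 12.0 * 3113 = 7284420.0 m
Step 2: Wi/Wf = 165209 / 112962 = 1.462518
Step 3: ln(1.462518) = 0.38016
Step 4: R = 7284420.0 * 0.38016 = 2769244.1 m = 2769.2 km

2769.2


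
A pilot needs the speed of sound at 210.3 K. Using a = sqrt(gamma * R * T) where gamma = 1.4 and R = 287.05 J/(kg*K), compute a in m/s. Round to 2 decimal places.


Step 1: gamma * R * T = 1.4 * 287.05 * 210.3 = 84513.261
Step 2: a = sqrt(84513.261) = 290.71 m/s

290.71


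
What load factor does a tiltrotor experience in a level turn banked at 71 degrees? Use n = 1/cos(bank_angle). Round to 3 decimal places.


Step 1: Convert 71 degrees to radians = 1.239184
Step 2: cos(71 deg) = 0.325568
Step 3: n = 1 / 0.325568 = 3.072

3.072


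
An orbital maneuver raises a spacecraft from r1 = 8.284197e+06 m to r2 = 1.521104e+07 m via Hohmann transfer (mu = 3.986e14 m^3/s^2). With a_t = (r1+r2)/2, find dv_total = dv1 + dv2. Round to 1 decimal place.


Step 1: Transfer semi-major axis a_t = (8.284197e+06 + 1.521104e+07) / 2 = 1.174762e+07 m
Step 2: v1 (circular at r1) = sqrt(mu/r1) = 6936.55 m/s
Step 3: v_t1 = sqrt(mu*(2/r1 - 1/a_t)) = 7893.11 m/s
Step 4: dv1 = |7893.11 - 6936.55| = 956.56 m/s
Step 5: v2 (circular at r2) = 5119.05 m/s, v_t2 = 4298.72 m/s
Step 6: dv2 = |5119.05 - 4298.72| = 820.32 m/s
Step 7: Total delta-v = 956.56 + 820.32 = 1776.9 m/s

1776.9


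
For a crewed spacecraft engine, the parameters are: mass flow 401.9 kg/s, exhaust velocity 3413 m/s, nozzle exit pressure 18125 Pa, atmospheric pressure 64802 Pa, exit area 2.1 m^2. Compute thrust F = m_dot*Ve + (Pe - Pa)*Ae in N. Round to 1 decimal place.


Step 1: Momentum thrust = m_dot * Ve = 401.9 * 3413 = 1371684.7 N
Step 2: Pressure thrust = (Pe - Pa) * Ae = (18125 - 64802) * 2.1 = -98021.7 N
Step 3: Total thrust F = 1371684.7 + -98021.7 = 1273663.0 N

1273663.0


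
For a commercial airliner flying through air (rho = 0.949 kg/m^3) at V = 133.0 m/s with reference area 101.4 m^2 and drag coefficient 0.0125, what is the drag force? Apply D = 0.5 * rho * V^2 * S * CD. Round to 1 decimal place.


Step 1: Dynamic pressure q = 0.5 * 0.949 * 133.0^2 = 8393.4305 Pa
Step 2: Drag D = q * S * CD = 8393.4305 * 101.4 * 0.0125
Step 3: D = 10638.7 N

10638.7


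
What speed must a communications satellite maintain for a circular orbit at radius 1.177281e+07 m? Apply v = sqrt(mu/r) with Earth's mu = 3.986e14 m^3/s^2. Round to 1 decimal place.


Step 1: mu / r = 3.986e14 / 1.177281e+07 = 33857677.1391
Step 2: v = sqrt(33857677.1391) = 5818.7 m/s

5818.7


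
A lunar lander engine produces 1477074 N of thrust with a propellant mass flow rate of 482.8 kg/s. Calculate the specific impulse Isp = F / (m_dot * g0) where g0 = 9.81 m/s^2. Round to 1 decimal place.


Step 1: m_dot * g0 = 482.8 * 9.81 = 4736.27
Step 2: Isp = 1477074 / 4736.27 = 311.9 s

311.9


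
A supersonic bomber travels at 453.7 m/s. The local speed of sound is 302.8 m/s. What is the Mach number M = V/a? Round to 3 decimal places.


Step 1: M = V / a = 453.7 / 302.8
Step 2: M = 1.498

1.498


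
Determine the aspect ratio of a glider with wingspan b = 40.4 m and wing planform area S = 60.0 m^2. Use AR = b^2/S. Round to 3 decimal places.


Step 1: b^2 = 40.4^2 = 1632.16
Step 2: AR = 1632.16 / 60.0 = 27.203

27.203


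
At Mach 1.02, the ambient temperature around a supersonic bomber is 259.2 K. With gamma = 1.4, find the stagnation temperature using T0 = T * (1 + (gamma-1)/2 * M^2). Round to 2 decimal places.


Step 1: (gamma-1)/2 = 0.2
Step 2: M^2 = 1.0404
Step 3: 1 + 0.2 * 1.0404 = 1.20808
Step 4: T0 = 259.2 * 1.20808 = 313.13 K

313.13


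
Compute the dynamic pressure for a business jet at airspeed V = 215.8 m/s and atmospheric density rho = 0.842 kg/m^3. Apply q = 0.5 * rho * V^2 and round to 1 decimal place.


Step 1: V^2 = 215.8^2 = 46569.64
Step 2: q = 0.5 * 0.842 * 46569.64
Step 3: q = 19605.8 Pa

19605.8


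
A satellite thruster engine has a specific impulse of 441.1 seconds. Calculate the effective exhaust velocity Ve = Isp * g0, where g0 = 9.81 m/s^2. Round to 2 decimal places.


Step 1: Ve = Isp * g0 = 441.1 * 9.81
Step 2: Ve = 4327.19 m/s

4327.19


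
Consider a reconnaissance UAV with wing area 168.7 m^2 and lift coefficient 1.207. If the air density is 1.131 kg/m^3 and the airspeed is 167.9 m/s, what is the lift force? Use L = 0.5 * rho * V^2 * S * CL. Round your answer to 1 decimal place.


Step 1: Calculate dynamic pressure q = 0.5 * 1.131 * 167.9^2 = 0.5 * 1.131 * 28190.41 = 15941.6769 Pa
Step 2: Multiply by wing area and lift coefficient: L = 15941.6769 * 168.7 * 1.207
Step 3: L = 2689360.8854 * 1.207 = 3246058.6 N

3246058.6


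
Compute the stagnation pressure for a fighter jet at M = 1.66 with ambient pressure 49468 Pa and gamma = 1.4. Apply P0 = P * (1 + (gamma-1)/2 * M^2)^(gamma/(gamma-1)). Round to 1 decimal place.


Step 1: (gamma-1)/2 * M^2 = 0.2 * 2.7556 = 0.55112
Step 2: 1 + 0.55112 = 1.55112
Step 3: Exponent gamma/(gamma-1) = 3.5
Step 4: P0 = 49468 * 1.55112^3.5 = 229923.4 Pa

229923.4


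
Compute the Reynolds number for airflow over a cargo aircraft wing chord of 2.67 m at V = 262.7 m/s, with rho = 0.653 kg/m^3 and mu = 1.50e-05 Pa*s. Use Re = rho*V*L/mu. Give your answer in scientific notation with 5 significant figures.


Step 1: Numerator = rho * V * L = 0.653 * 262.7 * 2.67 = 458.020077
Step 2: Re = 458.020077 / 1.50e-05
Step 3: Re = 3.0535e+07

3.0535e+07


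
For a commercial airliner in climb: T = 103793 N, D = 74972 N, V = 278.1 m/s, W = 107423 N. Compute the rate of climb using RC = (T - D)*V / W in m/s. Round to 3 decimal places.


Step 1: Excess thrust = T - D = 103793 - 74972 = 28821 N
Step 2: Excess power = 28821 * 278.1 = 8015120.1 W
Step 3: RC = 8015120.1 / 107423 = 74.613 m/s

74.613


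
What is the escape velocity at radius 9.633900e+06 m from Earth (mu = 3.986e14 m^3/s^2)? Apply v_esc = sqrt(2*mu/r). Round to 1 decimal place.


Step 1: 2*mu/r = 2 * 3.986e14 / 9.633900e+06 = 82749457.6444
Step 2: v_esc = sqrt(82749457.6444) = 9096.7 m/s

9096.7


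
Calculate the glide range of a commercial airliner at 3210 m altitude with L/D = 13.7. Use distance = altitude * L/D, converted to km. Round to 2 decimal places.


Step 1: Glide distance = altitude * L/D = 3210 * 13.7 = 43977.0 m
Step 2: Convert to km: 43977.0 / 1000 = 43.98 km

43.98


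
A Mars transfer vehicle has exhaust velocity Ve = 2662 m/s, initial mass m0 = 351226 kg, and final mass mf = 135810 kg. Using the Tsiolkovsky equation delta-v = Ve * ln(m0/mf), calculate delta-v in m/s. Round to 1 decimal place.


Step 1: Mass ratio m0/mf = 351226 / 135810 = 2.586157
Step 2: ln(2.586157) = 0.950173
Step 3: delta-v = 2662 * 0.950173 = 2529.4 m/s

2529.4


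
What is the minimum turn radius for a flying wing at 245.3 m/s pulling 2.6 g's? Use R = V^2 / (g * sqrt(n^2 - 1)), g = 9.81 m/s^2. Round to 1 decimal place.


Step 1: V^2 = 245.3^2 = 60172.09
Step 2: n^2 - 1 = 2.6^2 - 1 = 5.76
Step 3: sqrt(5.76) = 2.4
Step 4: R = 60172.09 / (9.81 * 2.4) = 2555.7 m

2555.7


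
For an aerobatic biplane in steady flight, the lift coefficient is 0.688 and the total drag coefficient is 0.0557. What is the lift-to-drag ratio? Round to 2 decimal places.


Step 1: L/D = CL / CD = 0.688 / 0.0557
Step 2: L/D = 12.35

12.35


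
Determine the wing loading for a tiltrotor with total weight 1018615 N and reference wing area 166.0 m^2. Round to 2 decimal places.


Step 1: Wing loading = W / S = 1018615 / 166.0
Step 2: Wing loading = 6136.23 N/m^2

6136.23


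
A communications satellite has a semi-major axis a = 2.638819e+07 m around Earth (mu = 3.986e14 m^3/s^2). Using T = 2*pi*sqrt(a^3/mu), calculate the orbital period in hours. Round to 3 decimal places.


Step 1: a^3 / mu = 1.837506e+22 / 3.986e14 = 4.609900e+07
Step 2: sqrt(4.609900e+07) = 6789.6245 s
Step 3: T = 2*pi * 6789.6245 = 42660.47 s
Step 4: T in hours = 42660.47 / 3600 = 11.850 hours

11.850


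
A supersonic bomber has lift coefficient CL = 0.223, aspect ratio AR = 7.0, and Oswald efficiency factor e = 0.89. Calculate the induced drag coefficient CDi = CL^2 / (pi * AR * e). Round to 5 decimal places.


Step 1: CL^2 = 0.223^2 = 0.049729
Step 2: pi * AR * e = 3.14159 * 7.0 * 0.89 = 19.572122
Step 3: CDi = 0.049729 / 19.572122 = 0.00254

0.00254


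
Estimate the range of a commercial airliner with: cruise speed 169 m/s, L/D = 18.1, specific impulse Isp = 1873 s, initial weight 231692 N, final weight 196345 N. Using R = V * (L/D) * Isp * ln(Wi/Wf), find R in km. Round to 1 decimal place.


Step 1: Coefficient = V * (L/D) * Isp = 169 * 18.1 * 1873 = 5729319.7 m
Step 2: Wi/Wf = 231692 / 196345 = 1.180025
Step 3: ln(1.180025) = 0.165536
Step 4: R = 5729319.7 * 0.165536 = 948406.3 m = 948.4 km

948.4


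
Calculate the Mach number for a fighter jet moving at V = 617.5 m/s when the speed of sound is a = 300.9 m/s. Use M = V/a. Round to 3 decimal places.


Step 1: M = V / a = 617.5 / 300.9
Step 2: M = 2.052

2.052


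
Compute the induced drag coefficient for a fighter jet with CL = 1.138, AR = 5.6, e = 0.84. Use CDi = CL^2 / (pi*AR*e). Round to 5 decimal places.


Step 1: CL^2 = 1.138^2 = 1.295044
Step 2: pi * AR * e = 3.14159 * 5.6 * 0.84 = 14.778052
Step 3: CDi = 1.295044 / 14.778052 = 0.08763

0.08763


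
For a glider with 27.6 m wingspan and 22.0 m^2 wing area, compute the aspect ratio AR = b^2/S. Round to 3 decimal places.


Step 1: b^2 = 27.6^2 = 761.76
Step 2: AR = 761.76 / 22.0 = 34.625

34.625


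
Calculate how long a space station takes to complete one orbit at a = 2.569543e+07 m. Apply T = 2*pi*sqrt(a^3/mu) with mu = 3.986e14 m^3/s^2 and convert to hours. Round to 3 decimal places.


Step 1: a^3 / mu = 1.696554e+22 / 3.986e14 = 4.256282e+07
Step 2: sqrt(4.256282e+07) = 6524.0186 s
Step 3: T = 2*pi * 6524.0186 = 40991.62 s
Step 4: T in hours = 40991.62 / 3600 = 11.387 hours

11.387


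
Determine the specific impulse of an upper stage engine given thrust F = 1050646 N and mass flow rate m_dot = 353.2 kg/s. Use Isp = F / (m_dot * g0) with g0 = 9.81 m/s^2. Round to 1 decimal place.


Step 1: m_dot * g0 = 353.2 * 9.81 = 3464.89
Step 2: Isp = 1050646 / 3464.89 = 303.2 s

303.2


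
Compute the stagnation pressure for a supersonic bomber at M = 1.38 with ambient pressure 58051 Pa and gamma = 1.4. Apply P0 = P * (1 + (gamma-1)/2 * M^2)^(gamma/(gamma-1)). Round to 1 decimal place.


Step 1: (gamma-1)/2 * M^2 = 0.2 * 1.9044 = 0.38088
Step 2: 1 + 0.38088 = 1.38088
Step 3: Exponent gamma/(gamma-1) = 3.5
Step 4: P0 = 58051 * 1.38088^3.5 = 179620.3 Pa

179620.3


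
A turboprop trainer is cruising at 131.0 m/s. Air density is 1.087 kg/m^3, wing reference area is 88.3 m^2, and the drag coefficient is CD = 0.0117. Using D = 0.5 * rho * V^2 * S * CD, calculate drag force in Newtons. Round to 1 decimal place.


Step 1: Dynamic pressure q = 0.5 * 1.087 * 131.0^2 = 9327.0035 Pa
Step 2: Drag D = q * S * CD = 9327.0035 * 88.3 * 0.0117
Step 3: D = 9635.8 N

9635.8


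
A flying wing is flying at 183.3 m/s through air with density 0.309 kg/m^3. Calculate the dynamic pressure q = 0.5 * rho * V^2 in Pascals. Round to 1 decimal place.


Step 1: V^2 = 183.3^2 = 33598.89
Step 2: q = 0.5 * 0.309 * 33598.89
Step 3: q = 5191.0 Pa

5191.0


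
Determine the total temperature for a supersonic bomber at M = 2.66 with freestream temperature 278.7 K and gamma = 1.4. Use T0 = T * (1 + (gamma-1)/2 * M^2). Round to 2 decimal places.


Step 1: (gamma-1)/2 = 0.2
Step 2: M^2 = 7.0756
Step 3: 1 + 0.2 * 7.0756 = 2.41512
Step 4: T0 = 278.7 * 2.41512 = 673.09 K

673.09


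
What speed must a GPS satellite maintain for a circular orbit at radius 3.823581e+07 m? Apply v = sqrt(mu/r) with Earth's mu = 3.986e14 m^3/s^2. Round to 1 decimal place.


Step 1: mu / r = 3.986e14 / 3.823581e+07 = 10424782.4226
Step 2: v = sqrt(10424782.4226) = 3228.7 m/s

3228.7


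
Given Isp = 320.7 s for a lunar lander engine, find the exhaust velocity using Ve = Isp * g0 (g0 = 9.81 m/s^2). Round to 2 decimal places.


Step 1: Ve = Isp * g0 = 320.7 * 9.81
Step 2: Ve = 3146.07 m/s

3146.07


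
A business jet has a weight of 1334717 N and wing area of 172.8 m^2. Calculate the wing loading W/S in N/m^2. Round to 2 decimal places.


Step 1: Wing loading = W / S = 1334717 / 172.8
Step 2: Wing loading = 7724.06 N/m^2

7724.06


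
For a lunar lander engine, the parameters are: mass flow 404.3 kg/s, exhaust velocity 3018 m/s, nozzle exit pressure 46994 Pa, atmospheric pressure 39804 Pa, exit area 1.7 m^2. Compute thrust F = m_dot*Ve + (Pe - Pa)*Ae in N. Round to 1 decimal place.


Step 1: Momentum thrust = m_dot * Ve = 404.3 * 3018 = 1220177.4 N
Step 2: Pressure thrust = (Pe - Pa) * Ae = (46994 - 39804) * 1.7 = 12223.0 N
Step 3: Total thrust F = 1220177.4 + 12223.0 = 1232400.4 N

1232400.4


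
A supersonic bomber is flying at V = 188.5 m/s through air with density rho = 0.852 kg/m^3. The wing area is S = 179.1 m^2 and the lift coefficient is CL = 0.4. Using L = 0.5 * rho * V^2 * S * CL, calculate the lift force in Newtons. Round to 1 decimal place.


Step 1: Calculate dynamic pressure q = 0.5 * 0.852 * 188.5^2 = 0.5 * 0.852 * 35532.25 = 15136.7385 Pa
Step 2: Multiply by wing area and lift coefficient: L = 15136.7385 * 179.1 * 0.4
Step 3: L = 2710989.8653 * 0.4 = 1084395.9 N

1084395.9


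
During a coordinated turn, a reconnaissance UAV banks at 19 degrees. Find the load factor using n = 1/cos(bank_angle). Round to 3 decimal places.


Step 1: Convert 19 degrees to radians = 0.331613
Step 2: cos(19 deg) = 0.945519
Step 3: n = 1 / 0.945519 = 1.058

1.058


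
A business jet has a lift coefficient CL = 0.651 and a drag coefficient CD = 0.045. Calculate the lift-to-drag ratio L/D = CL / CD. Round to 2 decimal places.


Step 1: L/D = CL / CD = 0.651 / 0.045
Step 2: L/D = 14.47

14.47


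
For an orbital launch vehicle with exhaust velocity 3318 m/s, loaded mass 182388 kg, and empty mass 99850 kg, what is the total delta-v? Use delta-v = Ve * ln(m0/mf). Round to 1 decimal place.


Step 1: Mass ratio m0/mf = 182388 / 99850 = 1.82662
Step 2: ln(1.82662) = 0.602467
Step 3: delta-v = 3318 * 0.602467 = 1999.0 m/s

1999.0


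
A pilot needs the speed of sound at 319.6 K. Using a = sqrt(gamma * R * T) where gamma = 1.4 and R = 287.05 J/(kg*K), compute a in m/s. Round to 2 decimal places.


Step 1: gamma * R * T = 1.4 * 287.05 * 319.6 = 128437.652
Step 2: a = sqrt(128437.652) = 358.38 m/s

358.38


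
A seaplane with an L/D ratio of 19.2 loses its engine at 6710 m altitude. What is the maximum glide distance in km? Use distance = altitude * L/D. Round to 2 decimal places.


Step 1: Glide distance = altitude * L/D = 6710 * 19.2 = 128832.0 m
Step 2: Convert to km: 128832.0 / 1000 = 128.83 km

128.83


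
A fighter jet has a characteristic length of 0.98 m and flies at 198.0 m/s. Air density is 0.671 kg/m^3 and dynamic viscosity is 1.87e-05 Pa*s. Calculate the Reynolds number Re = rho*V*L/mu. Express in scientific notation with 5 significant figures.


Step 1: Numerator = rho * V * L = 0.671 * 198.0 * 0.98 = 130.20084
Step 2: Re = 130.20084 / 1.87e-05
Step 3: Re = 6.9626e+06

6.9626e+06


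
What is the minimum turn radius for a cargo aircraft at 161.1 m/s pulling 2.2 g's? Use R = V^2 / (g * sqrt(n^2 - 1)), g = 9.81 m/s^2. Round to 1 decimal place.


Step 1: V^2 = 161.1^2 = 25953.21
Step 2: n^2 - 1 = 2.2^2 - 1 = 3.84
Step 3: sqrt(3.84) = 1.959592
Step 4: R = 25953.21 / (9.81 * 1.959592) = 1350.1 m

1350.1


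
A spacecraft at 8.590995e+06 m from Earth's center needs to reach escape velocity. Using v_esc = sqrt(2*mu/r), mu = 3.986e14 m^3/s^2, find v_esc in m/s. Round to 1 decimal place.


Step 1: 2*mu/r = 2 * 3.986e14 / 8.590995e+06 = 92794839.2474
Step 2: v_esc = sqrt(92794839.2474) = 9633.0 m/s

9633.0
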